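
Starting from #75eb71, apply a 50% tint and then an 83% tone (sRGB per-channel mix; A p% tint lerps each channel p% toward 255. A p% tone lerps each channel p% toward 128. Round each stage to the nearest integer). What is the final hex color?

#8a948a

#75eb71 is rgb(117, 235, 113).
Lerp each channel 50% toward 255:
  R: 117 + 69 = 186 → 186
  G: 235 + 10 = 245 → 245
  B: 113 + 0.5×(255−113) = 113 + 71 = 184 → 184
After the tint: rgb(186, 245, 184) = #baf5b8.
Lerp each channel 83% toward 128:
  R: 186 + 0.83×(128−186) = 186 − 48.14 = 137.86 → 138
  G: 245 + 0.83×(128−245) = 245 − 97.11 = 147.89 → 148
  B: 184 − 46.48 = 137.52 → 138
rgb(138, 148, 138) = #8a948a.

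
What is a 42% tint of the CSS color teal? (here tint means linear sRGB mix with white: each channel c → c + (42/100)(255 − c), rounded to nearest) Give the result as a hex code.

#6BB5B5

CSS teal is rgb(0, 128, 128).
A 42% tint moves each channel 42% toward 255:
  R: 0 + 0.42×(255−0) = 0 + 107.1 = 107.1 → 107
  G: 128 + 53.34 = 181.34 → 181
  B: 128 + 0.42×(255−128) = 128 + 53.34 = 181.34 → 181
rgb(107, 181, 181) = #6BB5B5.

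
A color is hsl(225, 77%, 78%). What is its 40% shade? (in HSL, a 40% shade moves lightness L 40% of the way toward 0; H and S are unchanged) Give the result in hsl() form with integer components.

L moves 40% from 78 toward 0: 78 − 31.2 = 46.8 → 47.
H and S are unchanged.

hsl(225, 77%, 47%)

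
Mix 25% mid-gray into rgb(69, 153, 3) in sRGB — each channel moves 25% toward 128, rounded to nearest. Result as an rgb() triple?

rgb(84, 147, 34)

A 25% tone moves each channel 25% toward 128:
  R: 69 + 14.75 = 83.75 → 84
  G: 153 − 6.25 = 146.75 → 147
  B: 3 + 31.25 = 34.25 → 34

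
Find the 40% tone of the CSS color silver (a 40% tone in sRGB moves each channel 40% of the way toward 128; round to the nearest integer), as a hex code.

CSS silver is rgb(192, 192, 192).
Per channel, c → c + 0.4(128 − c):
  R: 192 + 0.4×(128−192) = 192 − 25.6 = 166.4 → 166
  G: 192 − 25.6 = 166.4 → 166
  B: 192 − 25.6 = 166.4 → 166
rgb(166, 166, 166) = #a6a6a6.

#a6a6a6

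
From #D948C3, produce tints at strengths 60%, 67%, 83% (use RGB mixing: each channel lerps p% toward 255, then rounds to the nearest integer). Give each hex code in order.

#D948C3 is rgb(217, 72, 195).
60%: (217 + 22.8 = 239.8→240, 72 + 109.8 = 181.8→182, 195 + 36 = 231→231) → #F0B6E7
67%: (217 + 25.46 = 242.46→242, 72 + 122.61 = 194.61→195, 195 + 40.2 = 235.2→235) → #F2C3EB
83%: (217 + 31.54 = 248.54→249, 72 + 151.89 = 223.89→224, 195 + 49.8 = 244.8→245) → #F9E0F5

#F0B6E7, #F2C3EB, #F9E0F5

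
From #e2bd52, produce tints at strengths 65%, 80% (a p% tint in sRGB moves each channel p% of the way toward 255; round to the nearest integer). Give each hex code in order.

#e2bd52 is rgb(226, 189, 82).
65%: (226 + 18.85 = 244.85→245, 189 + 42.9 = 231.9→232, 82 + 112.45 = 194.45→194) → #f5e8c2
80%: (226 + 23.2 = 249.2→249, 189 + 52.8 = 241.8→242, 82 + 138.4 = 220.4→220) → #f9f2dc

#f5e8c2, #f9f2dc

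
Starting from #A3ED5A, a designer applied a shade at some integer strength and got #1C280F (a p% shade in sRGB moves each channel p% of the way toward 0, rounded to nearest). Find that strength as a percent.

83%

#A3ED5A is rgb(163, 237, 90); #1C280F is rgb(28, 40, 15).
On the G channel (widest range): 40 ≈ 237 + (p/100)(0 − 237), so p ≈ 100×(40 − 237)/(0 − 237) = -19700/-237 = 83.12.
p = 83 reproduces all three channels after rounding.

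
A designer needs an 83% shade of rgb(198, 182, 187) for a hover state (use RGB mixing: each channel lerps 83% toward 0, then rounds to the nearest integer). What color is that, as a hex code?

Per channel, c → c + 0.83(0 − c):
  R: 198 + 0.83×(0−198) = 198 − 164.34 = 33.66 → 34
  G: 182 + 0.83×(0−182) = 182 − 151.06 = 30.94 → 31
  B: 187 + 0.83×(0−187) = 187 − 155.21 = 31.79 → 32
rgb(34, 31, 32) = #221f20.

#221f20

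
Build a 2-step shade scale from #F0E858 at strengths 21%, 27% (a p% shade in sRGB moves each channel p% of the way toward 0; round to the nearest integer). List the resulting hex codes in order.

#F0E858 is rgb(240, 232, 88).
21%: (240 − 50.4 = 189.6→190, 232 − 48.72 = 183.28→183, 88 − 18.48 = 69.52→70) → #BEB746
27%: (240 − 64.8 = 175.2→175, 232 − 62.64 = 169.36→169, 88 − 23.76 = 64.24→64) → #AFA940

#BEB746, #AFA940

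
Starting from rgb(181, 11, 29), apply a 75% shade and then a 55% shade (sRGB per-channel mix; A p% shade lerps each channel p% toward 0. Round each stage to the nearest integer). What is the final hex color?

Per channel, c → c + 0.75(0 − c):
  R: 181 + 0.75×(0−181) = 181 − 135.75 = 45.25 → 45
  G: 11 + 0.75×(0−11) = 11 − 8.25 = 2.75 → 3
  B: 29 + 0.75×(0−29) = 29 − 21.75 = 7.25 → 7
After the shade: rgb(45, 3, 7) = #2D0307.
Lerp each channel 55% toward 0:
  R: 45 + 0.55×(0−45) = 45 − 24.75 = 20.25 → 20
  G: 3 + 0.55×(0−3) = 3 − 1.65 = 1.35 → 1
  B: 7 − 3.85 = 3.15 → 3
rgb(20, 1, 3) = #140103.

#140103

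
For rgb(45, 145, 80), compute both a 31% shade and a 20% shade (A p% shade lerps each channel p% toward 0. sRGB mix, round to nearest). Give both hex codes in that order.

#1F6437, #247440

31% shade:
  R: 45 + 0.31×(0−45) = 45 − 13.95 = 31.05 → 31
  G: 145 + 0.31×(0−145) = 145 − 44.95 = 100.05 → 100
  B: 80 + 0.31×(0−80) = 80 − 24.8 = 55.2 → 55
  → #1F6437
20% shade:
  R: 45 − 9 = 36 → 36
  G: 145 + 0.2×(0−145) = 145 − 29 = 116 → 116
  B: 80 + 0.2×(0−80) = 80 − 16 = 64 → 64
  → #247440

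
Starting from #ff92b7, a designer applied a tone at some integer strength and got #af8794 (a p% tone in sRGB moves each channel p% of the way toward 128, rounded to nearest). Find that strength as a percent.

63%

#ff92b7 is rgb(255, 146, 183); #af8794 is rgb(175, 135, 148).
On the R channel (widest range): 175 ≈ 255 + (p/100)(128 − 255), so p ≈ 100×(175 − 255)/(128 − 255) = -8000/-127 = 62.99.
p = 63 reproduces all three channels after rounding.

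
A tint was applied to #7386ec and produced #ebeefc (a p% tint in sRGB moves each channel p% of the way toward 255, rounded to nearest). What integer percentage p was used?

#7386ec is rgb(115, 134, 236); #ebeefc is rgb(235, 238, 252).
On the R channel (widest range): 235 ≈ 115 + (p/100)(255 − 115), so p ≈ 100×(235 − 115)/(255 − 115) = 12000/140 = 85.71.
p = 86 reproduces all three channels after rounding.

86%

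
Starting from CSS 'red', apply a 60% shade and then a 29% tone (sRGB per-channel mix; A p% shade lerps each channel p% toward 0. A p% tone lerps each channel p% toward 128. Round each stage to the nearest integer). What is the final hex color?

#6e2525

CSS red is rgb(255, 0, 0).
Lerp each channel 60% toward 0:
  R: 255 − 153 = 102 → 102
  G: 0 + 0.6×(0−0) = 0 + 0 = 0 → 0
  B: 0 + 0.6×(0−0) = 0 + 0 = 0 → 0
After the shade: rgb(102, 0, 0) = #660000.
Lerp each channel 29% toward 128:
  R: 102 + 0.29×(128−102) = 102 + 7.54 = 109.54 → 110
  G: 0 + 37.12 = 37.12 → 37
  B: 0 + 0.29×(128−0) = 0 + 37.12 = 37.12 → 37
rgb(110, 37, 37) = #6e2525.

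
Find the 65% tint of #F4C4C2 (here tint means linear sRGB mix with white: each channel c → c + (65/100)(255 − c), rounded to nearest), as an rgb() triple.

rgb(251, 234, 234)

#F4C4C2 is rgb(244, 196, 194).
Per channel, c → c + 0.65(255 − c):
  R: 244 + 0.65×(255−244) = 244 + 7.15 = 251.15 → 251
  G: 196 + 38.35 = 234.35 → 234
  B: 194 + 39.65 = 233.65 → 234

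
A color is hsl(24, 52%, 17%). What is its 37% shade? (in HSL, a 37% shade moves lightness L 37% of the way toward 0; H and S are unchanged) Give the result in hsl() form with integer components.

L moves 37% from 17 toward 0: 17 − 6.29 = 10.71 → 11.
H and S are unchanged.

hsl(24, 52%, 11%)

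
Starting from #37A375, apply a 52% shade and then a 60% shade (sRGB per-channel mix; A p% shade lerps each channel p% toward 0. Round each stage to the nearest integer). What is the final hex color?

#37A375 is rgb(55, 163, 117).
Per channel, c → c + 0.52(0 − c):
  R: 55 − 28.6 = 26.4 → 26
  G: 163 + 0.52×(0−163) = 163 − 84.76 = 78.24 → 78
  B: 117 + 0.52×(0−117) = 117 − 60.84 = 56.16 → 56
After the shade: rgb(26, 78, 56) = #1A4E38.
A 60% shade moves each channel 60% toward 0:
  R: 26 − 15.6 = 10.4 → 10
  G: 78 + 0.6×(0−78) = 78 − 46.8 = 31.2 → 31
  B: 56 + 0.6×(0−56) = 56 − 33.6 = 22.4 → 22
rgb(10, 31, 22) = #0A1F16.

#0A1F16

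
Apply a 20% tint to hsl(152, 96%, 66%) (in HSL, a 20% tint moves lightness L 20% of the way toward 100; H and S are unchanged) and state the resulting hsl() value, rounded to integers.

L moves 20% from 66 toward 100: 66 + 6.8 = 72.8 → 73.
H and S are unchanged.

hsl(152, 96%, 73%)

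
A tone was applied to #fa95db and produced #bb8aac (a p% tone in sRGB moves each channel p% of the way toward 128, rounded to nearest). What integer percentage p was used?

52%

#fa95db is rgb(250, 149, 219); #bb8aac is rgb(187, 138, 172).
On the R channel (widest range): 187 ≈ 250 + (p/100)(128 − 250), so p ≈ 100×(187 − 250)/(128 − 250) = -6300/-122 = 51.64.
p = 52 reproduces all three channels after rounding.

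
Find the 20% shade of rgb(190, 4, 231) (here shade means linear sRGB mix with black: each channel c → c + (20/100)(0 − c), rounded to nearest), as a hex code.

Per channel, c → c + 0.2(0 − c):
  R: 190 + 0.2×(0−190) = 190 − 38 = 152 → 152
  G: 4 − 0.8 = 3.2 → 3
  B: 231 + 0.2×(0−231) = 231 − 46.2 = 184.8 → 185
rgb(152, 3, 185) = #9803B9.

#9803B9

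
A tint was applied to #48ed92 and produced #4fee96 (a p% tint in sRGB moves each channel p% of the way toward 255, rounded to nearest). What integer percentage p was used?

#48ed92 is rgb(72, 237, 146); #4fee96 is rgb(79, 238, 150).
On the R channel (widest range): 79 ≈ 72 + (p/100)(255 − 72), so p ≈ 100×(79 − 72)/(255 − 72) = 700/183 = 3.83.
p = 4 reproduces all three channels after rounding.

4%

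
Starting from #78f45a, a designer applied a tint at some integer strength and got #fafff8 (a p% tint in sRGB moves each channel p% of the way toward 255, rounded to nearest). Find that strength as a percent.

96%

#78f45a is rgb(120, 244, 90); #fafff8 is rgb(250, 255, 248).
On the B channel (widest range): 248 ≈ 90 + (p/100)(255 − 90), so p ≈ 100×(248 − 90)/(255 − 90) = 15800/165 = 95.76.
p = 96 reproduces all three channels after rounding.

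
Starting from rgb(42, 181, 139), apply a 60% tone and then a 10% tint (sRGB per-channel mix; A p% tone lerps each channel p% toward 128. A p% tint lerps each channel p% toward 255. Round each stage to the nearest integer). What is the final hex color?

#6EA090

A 60% tone moves each channel 60% toward 128:
  R: 42 + 0.6×(128−42) = 42 + 51.6 = 93.6 → 94
  G: 181 + 0.6×(128−181) = 181 − 31.8 = 149.2 → 149
  B: 139 + 0.6×(128−139) = 139 − 6.6 = 132.4 → 132
After the tone: rgb(94, 149, 132) = #5E9584.
Per channel, c → c + 0.1(255 − c):
  R: 94 + 0.1×(255−94) = 94 + 16.1 = 110.1 → 110
  G: 149 + 10.6 = 159.6 → 160
  B: 132 + 0.1×(255−132) = 132 + 12.3 = 144.3 → 144
rgb(110, 160, 144) = #6EA090.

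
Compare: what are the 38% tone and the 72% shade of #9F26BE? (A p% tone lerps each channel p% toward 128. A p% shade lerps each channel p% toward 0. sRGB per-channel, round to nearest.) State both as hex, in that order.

#9F26BE is rgb(159, 38, 190).
38% tone:
  R: 159 + 0.38×(128−159) = 159 − 11.78 = 147.22 → 147
  G: 38 + 34.2 = 72.2 → 72
  B: 190 + 0.38×(128−190) = 190 − 23.56 = 166.44 → 166
  → #9348A6
72% shade:
  R: 159 − 114.48 = 44.52 → 45
  G: 38 + 0.72×(0−38) = 38 − 27.36 = 10.64 → 11
  B: 190 + 0.72×(0−190) = 190 − 136.8 = 53.2 → 53
  → #2D0B35

#9348A6, #2D0B35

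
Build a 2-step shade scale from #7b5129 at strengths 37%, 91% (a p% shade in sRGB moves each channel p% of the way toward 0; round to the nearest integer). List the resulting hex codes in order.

#4d331a, #0b0704

#7b5129 is rgb(123, 81, 41).
37%: (123 − 45.51 = 77.49→77, 81 − 29.97 = 51.03→51, 41 − 15.17 = 25.83→26) → #4d331a
91%: (123 − 111.93 = 11.07→11, 81 − 73.71 = 7.29→7, 41 − 37.31 = 3.69→4) → #0b0704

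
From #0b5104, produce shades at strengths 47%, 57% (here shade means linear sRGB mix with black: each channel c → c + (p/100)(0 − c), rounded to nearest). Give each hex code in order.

#0b5104 is rgb(11, 81, 4).
47%: (11 − 5.17 = 5.83→6, 81 − 38.07 = 42.93→43, 4 − 1.88 = 2.12→2) → #062b02
57%: (11 − 6.27 = 4.73→5, 81 − 46.17 = 34.83→35, 4 − 2.28 = 1.72→2) → #052302

#062b02, #052302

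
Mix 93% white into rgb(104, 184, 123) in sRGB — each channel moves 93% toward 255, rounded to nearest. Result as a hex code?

Per channel, c → c + 0.93(255 − c):
  R: 104 + 140.43 = 244.43 → 244
  G: 184 + 66.03 = 250.03 → 250
  B: 123 + 122.76 = 245.76 → 246
rgb(244, 250, 246) = #F4FAF6.

#F4FAF6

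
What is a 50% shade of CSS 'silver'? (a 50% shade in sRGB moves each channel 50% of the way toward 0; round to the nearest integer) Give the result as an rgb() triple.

rgb(96, 96, 96)

CSS silver is rgb(192, 192, 192).
A 50% shade moves each channel 50% toward 0:
  R: 192 + 0.5×(0−192) = 192 − 96 = 96 → 96
  G: 192 + 0.5×(0−192) = 192 − 96 = 96 → 96
  B: 192 + 0.5×(0−192) = 192 − 96 = 96 → 96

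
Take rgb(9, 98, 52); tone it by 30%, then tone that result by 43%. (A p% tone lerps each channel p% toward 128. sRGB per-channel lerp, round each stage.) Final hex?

#517462

Per channel, c → c + 0.3(128 − c):
  R: 9 + 0.3×(128−9) = 9 + 35.7 = 44.7 → 45
  G: 98 + 9 = 107 → 107
  B: 52 + 0.3×(128−52) = 52 + 22.8 = 74.8 → 75
After the tone: rgb(45, 107, 75) = #2D6B4B.
Per channel, c → c + 0.43(128 − c):
  R: 45 + 35.69 = 80.69 → 81
  G: 107 + 0.43×(128−107) = 107 + 9.03 = 116.03 → 116
  B: 75 + 0.43×(128−75) = 75 + 22.79 = 97.79 → 98
rgb(81, 116, 98) = #517462.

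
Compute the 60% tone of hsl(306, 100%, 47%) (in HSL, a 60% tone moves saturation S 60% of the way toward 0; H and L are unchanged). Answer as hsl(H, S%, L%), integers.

hsl(306, 40%, 47%)

S moves 60% from 100 toward 0: 100 − 60 = 40 → 40.
H and L are unchanged.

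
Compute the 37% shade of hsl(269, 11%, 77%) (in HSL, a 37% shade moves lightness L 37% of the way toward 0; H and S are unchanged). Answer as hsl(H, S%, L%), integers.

L moves 37% from 77 toward 0: 77 − 28.49 = 48.51 → 49.
H and S are unchanged.

hsl(269, 11%, 49%)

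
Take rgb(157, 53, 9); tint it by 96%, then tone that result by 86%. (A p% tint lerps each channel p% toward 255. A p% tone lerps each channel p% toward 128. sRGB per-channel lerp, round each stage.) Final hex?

#919190

Per channel, c → c + 0.96(255 − c):
  R: 157 + 0.96×(255−157) = 157 + 94.08 = 251.08 → 251
  G: 53 + 0.96×(255−53) = 53 + 193.92 = 246.92 → 247
  B: 9 + 0.96×(255−9) = 9 + 236.16 = 245.16 → 245
After the tint: rgb(251, 247, 245) = #FBF7F5.
Lerp each channel 86% toward 128:
  R: 251 + 0.86×(128−251) = 251 − 105.78 = 145.22 → 145
  G: 247 − 102.34 = 144.66 → 145
  B: 245 + 0.86×(128−245) = 245 − 100.62 = 144.38 → 144
rgb(145, 145, 144) = #919190.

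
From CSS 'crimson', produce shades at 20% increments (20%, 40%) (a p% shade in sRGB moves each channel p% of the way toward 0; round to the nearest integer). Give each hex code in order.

CSS crimson is rgb(220, 20, 60).
20%: (220 − 44 = 176→176, 20 − 4 = 16→16, 60 − 12 = 48→48) → #B01030
40%: (220 − 88 = 132→132, 20 − 8 = 12→12, 60 − 24 = 36→36) → #840C24

#B01030, #840C24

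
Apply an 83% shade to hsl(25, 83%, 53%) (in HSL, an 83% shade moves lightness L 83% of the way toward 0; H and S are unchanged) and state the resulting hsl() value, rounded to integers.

L moves 83% from 53 toward 0: 53 − 43.99 = 9.01 → 9.
H and S are unchanged.

hsl(25, 83%, 9%)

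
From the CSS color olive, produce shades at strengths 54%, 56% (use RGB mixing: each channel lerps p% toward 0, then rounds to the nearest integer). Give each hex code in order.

CSS olive is rgb(128, 128, 0).
54%: (128 − 69.12 = 58.88→59, 128 − 69.12 = 58.88→59, 0→0) → #3B3B00
56%: (128 − 71.68 = 56.32→56, 128 − 71.68 = 56.32→56, 0→0) → #383800

#3B3B00, #383800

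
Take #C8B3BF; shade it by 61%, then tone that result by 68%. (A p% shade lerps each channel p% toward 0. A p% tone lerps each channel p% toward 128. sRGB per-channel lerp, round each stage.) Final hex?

#706D6F

#C8B3BF is rgb(200, 179, 191).
Per channel, c → c + 0.61(0 − c):
  R: 200 − 122 = 78 → 78
  G: 179 + 0.61×(0−179) = 179 − 109.19 = 69.81 → 70
  B: 191 + 0.61×(0−191) = 191 − 116.51 = 74.49 → 74
After the shade: rgb(78, 70, 74) = #4E464A.
Lerp each channel 68% toward 128:
  R: 78 + 0.68×(128−78) = 78 + 34 = 112 → 112
  G: 70 + 0.68×(128−70) = 70 + 39.44 = 109.44 → 109
  B: 74 + 36.72 = 110.72 → 111
rgb(112, 109, 111) = #706D6F.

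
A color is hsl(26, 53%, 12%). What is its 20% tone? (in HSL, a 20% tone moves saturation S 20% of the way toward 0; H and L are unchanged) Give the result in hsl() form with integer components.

S moves 20% from 53 toward 0: 53 − 10.6 = 42.4 → 42.
H and L are unchanged.

hsl(26, 42%, 12%)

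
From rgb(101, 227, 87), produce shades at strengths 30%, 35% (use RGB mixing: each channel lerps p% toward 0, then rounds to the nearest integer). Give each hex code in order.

#479F3D, #429439

30%: (101 − 30.3 = 70.7→71, 227 − 68.1 = 158.9→159, 87 − 26.1 = 60.9→61) → #479F3D
35%: (101 − 35.35 = 65.65→66, 227 − 79.45 = 147.55→148, 87 − 30.45 = 56.55→57) → #429439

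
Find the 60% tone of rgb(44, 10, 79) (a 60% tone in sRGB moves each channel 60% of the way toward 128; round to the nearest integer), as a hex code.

#5e516c

Per channel, c → c + 0.6(128 − c):
  R: 44 + 50.4 = 94.4 → 94
  G: 10 + 0.6×(128−10) = 10 + 70.8 = 80.8 → 81
  B: 79 + 0.6×(128−79) = 79 + 29.4 = 108.4 → 108
rgb(94, 81, 108) = #5e516c.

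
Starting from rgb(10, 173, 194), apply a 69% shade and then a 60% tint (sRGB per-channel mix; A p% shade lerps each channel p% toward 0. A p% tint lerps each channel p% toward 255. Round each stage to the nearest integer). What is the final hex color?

#9aafb1

Per channel, c → c + 0.69(0 − c):
  R: 10 − 6.9 = 3.1 → 3
  G: 173 + 0.69×(0−173) = 173 − 119.37 = 53.63 → 54
  B: 194 + 0.69×(0−194) = 194 − 133.86 = 60.14 → 60
After the shade: rgb(3, 54, 60) = #03363c.
Per channel, c → c + 0.6(255 − c):
  R: 3 + 0.6×(255−3) = 3 + 151.2 = 154.2 → 154
  G: 54 + 0.6×(255−54) = 54 + 120.6 = 174.6 → 175
  B: 60 + 117 = 177 → 177
rgb(154, 175, 177) = #9aafb1.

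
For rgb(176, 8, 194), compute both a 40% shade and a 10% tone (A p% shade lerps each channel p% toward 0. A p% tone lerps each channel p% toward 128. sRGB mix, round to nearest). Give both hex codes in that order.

40% shade:
  R: 176 + 0.4×(0−176) = 176 − 70.4 = 105.6 → 106
  G: 8 − 3.2 = 4.8 → 5
  B: 194 + 0.4×(0−194) = 194 − 77.6 = 116.4 → 116
  → #6a0574
10% tone:
  R: 176 − 4.8 = 171.2 → 171
  G: 8 + 12 = 20 → 20
  B: 194 − 6.6 = 187.4 → 187
  → #ab14bb

#6a0574, #ab14bb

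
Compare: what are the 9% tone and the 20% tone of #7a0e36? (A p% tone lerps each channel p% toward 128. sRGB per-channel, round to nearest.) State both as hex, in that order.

#7a0e36 is rgb(122, 14, 54).
9% tone:
  R: 122 + 0.09×(128−122) = 122 + 0.54 = 122.54 → 123
  G: 14 + 0.09×(128−14) = 14 + 10.26 = 24.26 → 24
  B: 54 + 0.09×(128−54) = 54 + 6.66 = 60.66 → 61
  → #7b183d
20% tone:
  R: 122 + 1.2 = 123.2 → 123
  G: 14 + 22.8 = 36.8 → 37
  B: 54 + 0.2×(128−54) = 54 + 14.8 = 68.8 → 69
  → #7b2545

#7b183d, #7b2545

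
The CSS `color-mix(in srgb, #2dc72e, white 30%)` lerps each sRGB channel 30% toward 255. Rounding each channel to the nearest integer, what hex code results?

#2dc72e is rgb(45, 199, 46).
Lerp each channel 30% toward 255:
  R: 45 + 0.3×(255−45) = 45 + 63 = 108 → 108
  G: 199 + 0.3×(255−199) = 199 + 16.8 = 215.8 → 216
  B: 46 + 0.3×(255−46) = 46 + 62.7 = 108.7 → 109
rgb(108, 216, 109) = #6cd86d.

#6cd86d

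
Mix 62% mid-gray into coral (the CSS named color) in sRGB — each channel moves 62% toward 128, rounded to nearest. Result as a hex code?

#b0806e

CSS coral is rgb(255, 127, 80).
A 62% tone moves each channel 62% toward 128:
  R: 255 + 0.62×(128−255) = 255 − 78.74 = 176.26 → 176
  G: 127 + 0.62×(128−127) = 127 + 0.62 = 127.62 → 128
  B: 80 + 0.62×(128−80) = 80 + 29.76 = 109.76 → 110
rgb(176, 128, 110) = #b0806e.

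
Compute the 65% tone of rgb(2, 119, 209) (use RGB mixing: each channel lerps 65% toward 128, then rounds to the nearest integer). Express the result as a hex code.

Lerp each channel 65% toward 128:
  R: 2 + 81.9 = 83.9 → 84
  G: 119 + 0.65×(128−119) = 119 + 5.85 = 124.85 → 125
  B: 209 − 52.65 = 156.35 → 156
rgb(84, 125, 156) = #547D9C.

#547D9C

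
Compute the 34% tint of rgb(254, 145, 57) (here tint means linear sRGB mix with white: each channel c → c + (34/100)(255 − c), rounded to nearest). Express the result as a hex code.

Per channel, c → c + 0.34(255 − c):
  R: 254 + 0.34×(255−254) = 254 + 0.34 = 254.34 → 254
  G: 145 + 0.34×(255−145) = 145 + 37.4 = 182.4 → 182
  B: 57 + 0.34×(255−57) = 57 + 67.32 = 124.32 → 124
rgb(254, 182, 124) = #FEB67C.

#FEB67C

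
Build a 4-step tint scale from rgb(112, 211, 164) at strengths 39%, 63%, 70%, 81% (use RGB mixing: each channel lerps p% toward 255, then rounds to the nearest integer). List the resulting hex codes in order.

#a8e4c7, #caefdd, #d4f2e4, #e4f7ee

39%: (112 + 55.77 = 167.77→168, 211 + 17.16 = 228.16→228, 164 + 35.49 = 199.49→199) → #a8e4c7
63%: (112 + 90.09 = 202.09→202, 211 + 27.72 = 238.72→239, 164 + 57.33 = 221.33→221) → #caefdd
70%: (112 + 100.1 = 212.1→212, 211 + 30.8 = 241.8→242, 164 + 63.7 = 227.7→228) → #d4f2e4
81%: (112 + 115.83 = 227.83→228, 211 + 35.64 = 246.64→247, 164 + 73.71 = 237.71→238) → #e4f7ee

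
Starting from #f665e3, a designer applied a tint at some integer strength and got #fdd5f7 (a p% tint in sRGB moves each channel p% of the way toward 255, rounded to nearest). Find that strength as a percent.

#f665e3 is rgb(246, 101, 227); #fdd5f7 is rgb(253, 213, 247).
On the G channel (widest range): 213 ≈ 101 + (p/100)(255 − 101), so p ≈ 100×(213 − 101)/(255 − 101) = 11200/154 = 72.73.
p = 73 reproduces all three channels after rounding.

73%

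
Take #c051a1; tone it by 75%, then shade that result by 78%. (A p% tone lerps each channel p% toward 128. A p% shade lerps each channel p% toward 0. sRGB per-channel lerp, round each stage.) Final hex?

#201a1e

#c051a1 is rgb(192, 81, 161).
Per channel, c → c + 0.75(128 − c):
  R: 192 − 48 = 144 → 144
  G: 81 + 0.75×(128−81) = 81 + 35.25 = 116.25 → 116
  B: 161 + 0.75×(128−161) = 161 − 24.75 = 136.25 → 136
After the tone: rgb(144, 116, 136) = #907488.
A 78% shade moves each channel 78% toward 0:
  R: 144 + 0.78×(0−144) = 144 − 112.32 = 31.68 → 32
  G: 116 − 90.48 = 25.52 → 26
  B: 136 + 0.78×(0−136) = 136 − 106.08 = 29.92 → 30
rgb(32, 26, 30) = #201a1e.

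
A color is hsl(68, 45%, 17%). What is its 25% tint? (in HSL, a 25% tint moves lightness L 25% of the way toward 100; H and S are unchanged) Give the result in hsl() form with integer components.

hsl(68, 45%, 38%)

L moves 25% from 17 toward 100: 17 + 20.75 = 37.75 → 38.
H and S are unchanged.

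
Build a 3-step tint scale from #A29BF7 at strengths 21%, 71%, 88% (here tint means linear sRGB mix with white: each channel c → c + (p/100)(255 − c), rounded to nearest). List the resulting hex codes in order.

#A29BF7 is rgb(162, 155, 247).
21%: (162 + 19.53 = 181.53→182, 155 + 21 = 176→176, 247 + 1.68 = 248.68→249) → #B6B0F9
71%: (162 + 66.03 = 228.03→228, 155 + 71 = 226→226, 247 + 5.68 = 252.68→253) → #E4E2FD
88%: (162 + 81.84 = 243.84→244, 155 + 88 = 243→243, 247 + 7.04 = 254.04→254) → #F4F3FE

#B6B0F9, #E4E2FD, #F4F3FE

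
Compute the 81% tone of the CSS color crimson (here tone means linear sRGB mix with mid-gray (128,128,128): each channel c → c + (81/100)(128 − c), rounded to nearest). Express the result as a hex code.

CSS crimson is rgb(220, 20, 60).
Lerp each channel 81% toward 128:
  R: 220 + 0.81×(128−220) = 220 − 74.52 = 145.48 → 145
  G: 20 + 0.81×(128−20) = 20 + 87.48 = 107.48 → 107
  B: 60 + 0.81×(128−60) = 60 + 55.08 = 115.08 → 115
rgb(145, 107, 115) = #916b73.

#916b73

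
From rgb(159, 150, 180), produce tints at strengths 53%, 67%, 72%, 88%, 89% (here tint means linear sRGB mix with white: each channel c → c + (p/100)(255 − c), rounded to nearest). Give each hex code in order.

#D2CEDC, #DFDCE6, #E4E2EA, #F3F2F6, #F4F3F7

53%: (159 + 50.88 = 209.88→210, 150 + 55.65 = 205.65→206, 180 + 39.75 = 219.75→220) → #D2CEDC
67%: (159 + 64.32 = 223.32→223, 150 + 70.35 = 220.35→220, 180 + 50.25 = 230.25→230) → #DFDCE6
72%: (159 + 69.12 = 228.12→228, 150 + 75.6 = 225.6→226, 180 + 54 = 234→234) → #E4E2EA
88%: (159 + 84.48 = 243.48→243, 150 + 92.4 = 242.4→242, 180 + 66 = 246→246) → #F3F2F6
89%: (159 + 85.44 = 244.44→244, 150 + 93.45 = 243.45→243, 180 + 66.75 = 246.75→247) → #F4F3F7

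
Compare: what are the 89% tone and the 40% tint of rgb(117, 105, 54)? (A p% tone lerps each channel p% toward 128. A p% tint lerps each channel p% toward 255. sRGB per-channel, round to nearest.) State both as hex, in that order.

89% tone:
  R: 117 + 0.89×(128−117) = 117 + 9.79 = 126.79 → 127
  G: 105 + 20.47 = 125.47 → 125
  B: 54 + 65.86 = 119.86 → 120
  → #7F7D78
40% tint:
  R: 117 + 0.4×(255−117) = 117 + 55.2 = 172.2 → 172
  G: 105 + 0.4×(255−105) = 105 + 60 = 165 → 165
  B: 54 + 0.4×(255−54) = 54 + 80.4 = 134.4 → 134
  → #ACA586

#7F7D78, #ACA586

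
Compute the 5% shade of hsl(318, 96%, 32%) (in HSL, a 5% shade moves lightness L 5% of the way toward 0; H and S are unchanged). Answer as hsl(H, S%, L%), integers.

L moves 5% from 32 toward 0: 32 − 1.6 = 30.4 → 30.
H and S are unchanged.

hsl(318, 96%, 30%)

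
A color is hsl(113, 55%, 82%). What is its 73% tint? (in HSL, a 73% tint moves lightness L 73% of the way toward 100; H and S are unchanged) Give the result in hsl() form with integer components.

L moves 73% from 82 toward 100: 82 + 13.14 = 95.14 → 95.
H and S are unchanged.

hsl(113, 55%, 95%)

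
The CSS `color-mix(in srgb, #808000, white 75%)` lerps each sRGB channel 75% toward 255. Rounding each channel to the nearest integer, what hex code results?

#DFDFBF

#808000 is rgb(128, 128, 0).
Per channel, c → c + 0.75(255 − c):
  R: 128 + 95.25 = 223.25 → 223
  G: 128 + 95.25 = 223.25 → 223
  B: 0 + 0.75×(255−0) = 0 + 191.25 = 191.25 → 191
rgb(223, 223, 191) = #DFDFBF.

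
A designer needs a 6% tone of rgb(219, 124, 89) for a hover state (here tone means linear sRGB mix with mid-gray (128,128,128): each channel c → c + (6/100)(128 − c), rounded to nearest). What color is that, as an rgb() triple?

A 6% tone moves each channel 6% toward 128:
  R: 219 + 0.06×(128−219) = 219 − 5.46 = 213.54 → 214
  G: 124 + 0.06×(128−124) = 124 + 0.24 = 124.24 → 124
  B: 89 + 0.06×(128−89) = 89 + 2.34 = 91.34 → 91

rgb(214, 124, 91)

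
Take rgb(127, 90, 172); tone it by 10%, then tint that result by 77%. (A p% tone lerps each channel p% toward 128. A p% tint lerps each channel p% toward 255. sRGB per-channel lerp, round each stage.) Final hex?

#E2DAEB

Per channel, c → c + 0.1(128 − c):
  R: 127 + 0.1×(128−127) = 127 + 0.1 = 127.1 → 127
  G: 90 + 0.1×(128−90) = 90 + 3.8 = 93.8 → 94
  B: 172 − 4.4 = 167.6 → 168
After the tone: rgb(127, 94, 168) = #7F5EA8.
Lerp each channel 77% toward 255:
  R: 127 + 0.77×(255−127) = 127 + 98.56 = 225.56 → 226
  G: 94 + 0.77×(255−94) = 94 + 123.97 = 217.97 → 218
  B: 168 + 66.99 = 234.99 → 235
rgb(226, 218, 235) = #E2DAEB.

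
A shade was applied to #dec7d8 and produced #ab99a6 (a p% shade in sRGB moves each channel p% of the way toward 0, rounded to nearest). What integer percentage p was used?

#dec7d8 is rgb(222, 199, 216); #ab99a6 is rgb(171, 153, 166).
On the R channel (widest range): 171 ≈ 222 + (p/100)(0 − 222), so p ≈ 100×(171 − 222)/(0 − 222) = -5100/-222 = 22.97.
p = 23 reproduces all three channels after rounding.

23%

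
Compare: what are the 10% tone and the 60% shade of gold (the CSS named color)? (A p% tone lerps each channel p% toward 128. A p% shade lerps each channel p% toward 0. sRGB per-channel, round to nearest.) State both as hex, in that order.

#F2CE0D, #665600

CSS gold is rgb(255, 215, 0).
10% tone:
  R: 255 + 0.1×(128−255) = 255 − 12.7 = 242.3 → 242
  G: 215 − 8.7 = 206.3 → 206
  B: 0 + 0.1×(128−0) = 0 + 12.8 = 12.8 → 13
  → #F2CE0D
60% shade:
  R: 255 − 153 = 102 → 102
  G: 215 + 0.6×(0−215) = 215 − 129 = 86 → 86
  B: 0 + 0.6×(0−0) = 0 + 0 = 0 → 0
  → #665600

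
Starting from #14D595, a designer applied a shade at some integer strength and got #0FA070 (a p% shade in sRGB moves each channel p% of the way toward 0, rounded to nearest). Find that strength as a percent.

#14D595 is rgb(20, 213, 149); #0FA070 is rgb(15, 160, 112).
On the G channel (widest range): 160 ≈ 213 + (p/100)(0 − 213), so p ≈ 100×(160 − 213)/(0 − 213) = -5300/-213 = 24.88.
p = 25 reproduces all three channels after rounding.

25%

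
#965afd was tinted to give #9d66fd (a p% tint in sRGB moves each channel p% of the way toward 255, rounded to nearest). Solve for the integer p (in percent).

7%

#965afd is rgb(150, 90, 253); #9d66fd is rgb(157, 102, 253).
On the G channel (widest range): 102 ≈ 90 + (p/100)(255 − 90), so p ≈ 100×(102 − 90)/(255 − 90) = 1200/165 = 7.27.
p = 7 reproduces all three channels after rounding.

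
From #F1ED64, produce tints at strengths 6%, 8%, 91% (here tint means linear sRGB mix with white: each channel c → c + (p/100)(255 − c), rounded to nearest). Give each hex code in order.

#F2EE6D, #F2EE70, #FEFDF1

#F1ED64 is rgb(241, 237, 100).
6%: (241 + 0.84 = 241.84→242, 237 + 1.08 = 238.08→238, 100 + 9.3 = 109.3→109) → #F2EE6D
8%: (241 + 1.12 = 242.12→242, 237 + 1.44 = 238.44→238, 100 + 12.4 = 112.4→112) → #F2EE70
91%: (241 + 12.74 = 253.74→254, 237 + 16.38 = 253.38→253, 100 + 141.05 = 241.05→241) → #FEFDF1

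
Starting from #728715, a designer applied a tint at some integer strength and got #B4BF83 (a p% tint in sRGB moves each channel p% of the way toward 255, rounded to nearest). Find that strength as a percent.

#728715 is rgb(114, 135, 21); #B4BF83 is rgb(180, 191, 131).
On the B channel (widest range): 131 ≈ 21 + (p/100)(255 − 21), so p ≈ 100×(131 − 21)/(255 − 21) = 11000/234 = 47.01.
p = 47 reproduces all three channels after rounding.

47%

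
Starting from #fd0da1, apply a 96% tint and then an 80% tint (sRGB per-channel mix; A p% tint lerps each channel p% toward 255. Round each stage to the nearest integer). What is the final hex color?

#fffdfe

#fd0da1 is rgb(253, 13, 161).
Lerp each channel 96% toward 255:
  R: 253 + 0.96×(255−253) = 253 + 1.92 = 254.92 → 255
  G: 13 + 232.32 = 245.32 → 245
  B: 161 + 0.96×(255−161) = 161 + 90.24 = 251.24 → 251
After the tint: rgb(255, 245, 251) = #fff5fb.
Lerp each channel 80% toward 255:
  R: 255 + 0.8×(255−255) = 255 + 0 = 255 → 255
  G: 245 + 0.8×(255−245) = 245 + 8 = 253 → 253
  B: 251 + 0.8×(255−251) = 251 + 3.2 = 254.2 → 254
rgb(255, 253, 254) = #fffdfe.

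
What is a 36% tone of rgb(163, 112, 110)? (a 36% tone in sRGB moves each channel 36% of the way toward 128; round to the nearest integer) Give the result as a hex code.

#967674

Lerp each channel 36% toward 128:
  R: 163 − 12.6 = 150.4 → 150
  G: 112 + 5.76 = 117.76 → 118
  B: 110 + 0.36×(128−110) = 110 + 6.48 = 116.48 → 116
rgb(150, 118, 116) = #967674.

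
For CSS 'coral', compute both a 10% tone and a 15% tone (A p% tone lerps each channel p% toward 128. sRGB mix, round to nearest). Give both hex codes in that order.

#f27f55, #ec7f57

CSS coral is rgb(255, 127, 80).
10% tone:
  R: 255 − 12.7 = 242.3 → 242
  G: 127 + 0.1×(128−127) = 127 + 0.1 = 127.1 → 127
  B: 80 + 4.8 = 84.8 → 85
  → #f27f55
15% tone:
  R: 255 + 0.15×(128−255) = 255 − 19.05 = 235.95 → 236
  G: 127 + 0.15 = 127.15 → 127
  B: 80 + 7.2 = 87.2 → 87
  → #ec7f57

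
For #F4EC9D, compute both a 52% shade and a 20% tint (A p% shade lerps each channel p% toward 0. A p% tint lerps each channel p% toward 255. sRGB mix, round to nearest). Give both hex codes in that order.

#75714B, #F6F0B1

#F4EC9D is rgb(244, 236, 157).
52% shade:
  R: 244 + 0.52×(0−244) = 244 − 126.88 = 117.12 → 117
  G: 236 + 0.52×(0−236) = 236 − 122.72 = 113.28 → 113
  B: 157 + 0.52×(0−157) = 157 − 81.64 = 75.36 → 75
  → #75714B
20% tint:
  R: 244 + 0.2×(255−244) = 244 + 2.2 = 246.2 → 246
  G: 236 + 0.2×(255−236) = 236 + 3.8 = 239.8 → 240
  B: 157 + 19.6 = 176.6 → 177
  → #F6F0B1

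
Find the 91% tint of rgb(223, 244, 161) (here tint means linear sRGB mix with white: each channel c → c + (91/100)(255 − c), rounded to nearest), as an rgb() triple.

A 91% tint moves each channel 91% toward 255:
  R: 223 + 0.91×(255−223) = 223 + 29.12 = 252.12 → 252
  G: 244 + 10.01 = 254.01 → 254
  B: 161 + 0.91×(255−161) = 161 + 85.54 = 246.54 → 247

rgb(252, 254, 247)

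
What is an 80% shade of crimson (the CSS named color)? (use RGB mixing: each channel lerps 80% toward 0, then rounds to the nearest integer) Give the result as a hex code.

CSS crimson is rgb(220, 20, 60).
Lerp each channel 80% toward 0:
  R: 220 − 176 = 44 → 44
  G: 20 + 0.8×(0−20) = 20 − 16 = 4 → 4
  B: 60 + 0.8×(0−60) = 60 − 48 = 12 → 12
rgb(44, 4, 12) = #2C040C.

#2C040C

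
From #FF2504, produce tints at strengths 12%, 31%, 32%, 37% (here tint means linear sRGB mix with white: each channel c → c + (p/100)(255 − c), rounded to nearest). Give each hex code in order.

#FF3F22, #FF6952, #FF6B54, #FF7661

#FF2504 is rgb(255, 37, 4).
12%: (255→255, 37 + 26.16 = 63.16→63, 4 + 30.12 = 34.12→34) → #FF3F22
31%: (255→255, 37 + 67.58 = 104.58→105, 4 + 77.81 = 81.81→82) → #FF6952
32%: (255→255, 37 + 69.76 = 106.76→107, 4 + 80.32 = 84.32→84) → #FF6B54
37%: (255→255, 37 + 80.66 = 117.66→118, 4 + 92.87 = 96.87→97) → #FF7661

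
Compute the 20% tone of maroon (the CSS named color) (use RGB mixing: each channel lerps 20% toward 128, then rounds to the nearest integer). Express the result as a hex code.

CSS maroon is rgb(128, 0, 0).
Per channel, c → c + 0.2(128 − c):
  R: 128 + 0.2×(128−128) = 128 + 0 = 128 → 128
  G: 0 + 25.6 = 25.6 → 26
  B: 0 + 0.2×(128−0) = 0 + 25.6 = 25.6 → 26
rgb(128, 26, 26) = #801a1a.

#801a1a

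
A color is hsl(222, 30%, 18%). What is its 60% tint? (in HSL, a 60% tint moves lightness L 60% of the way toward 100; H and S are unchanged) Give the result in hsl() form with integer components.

L moves 60% from 18 toward 100: 18 + 49.2 = 67.2 → 67.
H and S are unchanged.

hsl(222, 30%, 67%)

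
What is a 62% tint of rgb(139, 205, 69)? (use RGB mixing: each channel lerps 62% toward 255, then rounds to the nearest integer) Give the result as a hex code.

#D3ECB8

Lerp each channel 62% toward 255:
  R: 139 + 71.92 = 210.92 → 211
  G: 205 + 0.62×(255−205) = 205 + 31 = 236 → 236
  B: 69 + 0.62×(255−69) = 69 + 115.32 = 184.32 → 184
rgb(211, 236, 184) = #D3ECB8.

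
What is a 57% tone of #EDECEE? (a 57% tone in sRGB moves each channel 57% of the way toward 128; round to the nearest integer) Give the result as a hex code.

#AFAEAF

#EDECEE is rgb(237, 236, 238).
Per channel, c → c + 0.57(128 − c):
  R: 237 + 0.57×(128−237) = 237 − 62.13 = 174.87 → 175
  G: 236 − 61.56 = 174.44 → 174
  B: 238 − 62.7 = 175.3 → 175
rgb(175, 174, 175) = #AFAEAF.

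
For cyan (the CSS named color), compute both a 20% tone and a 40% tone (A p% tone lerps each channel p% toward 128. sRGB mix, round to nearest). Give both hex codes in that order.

#1AE6E6, #33CCCC

CSS cyan is rgb(0, 255, 255).
20% tone:
  R: 0 + 0.2×(128−0) = 0 + 25.6 = 25.6 → 26
  G: 255 − 25.4 = 229.6 → 230
  B: 255 + 0.2×(128−255) = 255 − 25.4 = 229.6 → 230
  → #1AE6E6
40% tone:
  R: 0 + 0.4×(128−0) = 0 + 51.2 = 51.2 → 51
  G: 255 − 50.8 = 204.2 → 204
  B: 255 − 50.8 = 204.2 → 204
  → #33CCCC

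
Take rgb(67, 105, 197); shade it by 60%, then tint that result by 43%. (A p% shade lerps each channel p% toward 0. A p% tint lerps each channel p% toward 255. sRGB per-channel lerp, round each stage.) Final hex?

#7D869B

A 60% shade moves each channel 60% toward 0:
  R: 67 + 0.6×(0−67) = 67 − 40.2 = 26.8 → 27
  G: 105 + 0.6×(0−105) = 105 − 63 = 42 → 42
  B: 197 + 0.6×(0−197) = 197 − 118.2 = 78.8 → 79
After the shade: rgb(27, 42, 79) = #1B2A4F.
Per channel, c → c + 0.43(255 − c):
  R: 27 + 98.04 = 125.04 → 125
  G: 42 + 91.59 = 133.59 → 134
  B: 79 + 0.43×(255−79) = 79 + 75.68 = 154.68 → 155
rgb(125, 134, 155) = #7D869B.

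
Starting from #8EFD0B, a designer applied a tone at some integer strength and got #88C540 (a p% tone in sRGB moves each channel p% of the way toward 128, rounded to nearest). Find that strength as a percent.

#8EFD0B is rgb(142, 253, 11); #88C540 is rgb(136, 197, 64).
On the G channel (widest range): 197 ≈ 253 + (p/100)(128 − 253), so p ≈ 100×(197 − 253)/(128 − 253) = -5600/-125 = 44.80.
p = 45 reproduces all three channels after rounding.

45%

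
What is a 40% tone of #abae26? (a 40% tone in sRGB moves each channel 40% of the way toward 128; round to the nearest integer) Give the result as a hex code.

#abae26 is rgb(171, 174, 38).
Per channel, c → c + 0.4(128 − c):
  R: 171 + 0.4×(128−171) = 171 − 17.2 = 153.8 → 154
  G: 174 + 0.4×(128−174) = 174 − 18.4 = 155.6 → 156
  B: 38 + 0.4×(128−38) = 38 + 36 = 74 → 74
rgb(154, 156, 74) = #9a9c4a.

#9a9c4a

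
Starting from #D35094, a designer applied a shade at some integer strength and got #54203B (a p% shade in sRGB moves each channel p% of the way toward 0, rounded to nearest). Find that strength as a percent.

60%

#D35094 is rgb(211, 80, 148); #54203B is rgb(84, 32, 59).
On the R channel (widest range): 84 ≈ 211 + (p/100)(0 − 211), so p ≈ 100×(84 − 211)/(0 − 211) = -12700/-211 = 60.19.
p = 60 reproduces all three channels after rounding.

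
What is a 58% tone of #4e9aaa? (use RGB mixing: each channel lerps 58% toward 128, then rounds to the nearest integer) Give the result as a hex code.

#4e9aaa is rgb(78, 154, 170).
Per channel, c → c + 0.58(128 − c):
  R: 78 + 0.58×(128−78) = 78 + 29 = 107 → 107
  G: 154 + 0.58×(128−154) = 154 − 15.08 = 138.92 → 139
  B: 170 + 0.58×(128−170) = 170 − 24.36 = 145.64 → 146
rgb(107, 139, 146) = #6b8b92.

#6b8b92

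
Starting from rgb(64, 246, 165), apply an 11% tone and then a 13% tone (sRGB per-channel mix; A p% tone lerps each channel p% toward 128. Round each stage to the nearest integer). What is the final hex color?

#4EDB9D

An 11% tone moves each channel 11% toward 128:
  R: 64 + 0.11×(128−64) = 64 + 7.04 = 71.04 → 71
  G: 246 + 0.11×(128−246) = 246 − 12.98 = 233.02 → 233
  B: 165 − 4.07 = 160.93 → 161
After the tone: rgb(71, 233, 161) = #47E9A1.
Per channel, c → c + 0.13(128 − c):
  R: 71 + 7.41 = 78.41 → 78
  G: 233 + 0.13×(128−233) = 233 − 13.65 = 219.35 → 219
  B: 161 − 4.29 = 156.71 → 157
rgb(78, 219, 157) = #4EDB9D.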